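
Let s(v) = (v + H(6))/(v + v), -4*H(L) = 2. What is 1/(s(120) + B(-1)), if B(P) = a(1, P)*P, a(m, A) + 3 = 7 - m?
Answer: -480/1201 ≈ -0.39967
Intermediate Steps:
H(L) = -½ (H(L) = -¼*2 = -½)
a(m, A) = 4 - m (a(m, A) = -3 + (7 - m) = 4 - m)
s(v) = (-½ + v)/(2*v) (s(v) = (v - ½)/(v + v) = (-½ + v)/((2*v)) = (-½ + v)*(1/(2*v)) = (-½ + v)/(2*v))
B(P) = 3*P (B(P) = (4 - 1*1)*P = (4 - 1)*P = 3*P)
1/(s(120) + B(-1)) = 1/((¼)*(-1 + 2*120)/120 + 3*(-1)) = 1/((¼)*(1/120)*(-1 + 240) - 3) = 1/((¼)*(1/120)*239 - 3) = 1/(239/480 - 3) = 1/(-1201/480) = -480/1201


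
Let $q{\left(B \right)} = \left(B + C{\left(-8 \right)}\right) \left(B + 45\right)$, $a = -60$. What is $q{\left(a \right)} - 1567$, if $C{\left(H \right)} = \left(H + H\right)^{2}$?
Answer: $-4507$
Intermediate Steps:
$C{\left(H \right)} = 4 H^{2}$ ($C{\left(H \right)} = \left(2 H\right)^{2} = 4 H^{2}$)
$q{\left(B \right)} = \left(45 + B\right) \left(256 + B\right)$ ($q{\left(B \right)} = \left(B + 4 \left(-8\right)^{2}\right) \left(B + 45\right) = \left(B + 4 \cdot 64\right) \left(45 + B\right) = \left(B + 256\right) \left(45 + B\right) = \left(256 + B\right) \left(45 + B\right) = \left(45 + B\right) \left(256 + B\right)$)
$q{\left(a \right)} - 1567 = \left(11520 + \left(-60\right)^{2} + 301 \left(-60\right)\right) - 1567 = \left(11520 + 3600 - 18060\right) - 1567 = -2940 - 1567 = -4507$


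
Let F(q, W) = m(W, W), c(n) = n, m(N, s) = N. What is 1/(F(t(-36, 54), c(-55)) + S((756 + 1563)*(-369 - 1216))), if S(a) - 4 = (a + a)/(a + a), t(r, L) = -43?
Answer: -1/50 ≈ -0.020000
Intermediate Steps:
S(a) = 5 (S(a) = 4 + (a + a)/(a + a) = 4 + (2*a)/((2*a)) = 4 + (2*a)*(1/(2*a)) = 4 + 1 = 5)
F(q, W) = W
1/(F(t(-36, 54), c(-55)) + S((756 + 1563)*(-369 - 1216))) = 1/(-55 + 5) = 1/(-50) = -1/50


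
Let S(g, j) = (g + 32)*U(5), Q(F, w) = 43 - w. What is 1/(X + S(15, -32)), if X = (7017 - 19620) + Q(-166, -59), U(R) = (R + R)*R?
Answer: -1/10151 ≈ -9.8513e-5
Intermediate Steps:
U(R) = 2*R² (U(R) = (2*R)*R = 2*R²)
X = -12501 (X = (7017 - 19620) + (43 - 1*(-59)) = -12603 + (43 + 59) = -12603 + 102 = -12501)
S(g, j) = 1600 + 50*g (S(g, j) = (g + 32)*(2*5²) = (32 + g)*(2*25) = (32 + g)*50 = 1600 + 50*g)
1/(X + S(15, -32)) = 1/(-12501 + (1600 + 50*15)) = 1/(-12501 + (1600 + 750)) = 1/(-12501 + 2350) = 1/(-10151) = -1/10151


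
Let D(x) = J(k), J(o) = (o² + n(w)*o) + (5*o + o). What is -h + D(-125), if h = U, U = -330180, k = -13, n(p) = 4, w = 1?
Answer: 330219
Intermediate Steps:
h = -330180
J(o) = o² + 10*o (J(o) = (o² + 4*o) + (5*o + o) = (o² + 4*o) + 6*o = o² + 10*o)
D(x) = 39 (D(x) = -13*(10 - 13) = -13*(-3) = 39)
-h + D(-125) = -1*(-330180) + 39 = 330180 + 39 = 330219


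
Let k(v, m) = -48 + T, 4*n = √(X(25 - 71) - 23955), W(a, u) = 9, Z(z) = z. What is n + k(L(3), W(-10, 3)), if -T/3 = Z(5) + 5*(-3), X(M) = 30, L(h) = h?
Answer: -18 + 5*I*√957/4 ≈ -18.0 + 38.669*I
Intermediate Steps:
n = 5*I*√957/4 (n = √(30 - 23955)/4 = √(-23925)/4 = (5*I*√957)/4 = 5*I*√957/4 ≈ 38.669*I)
T = 30 (T = -3*(5 + 5*(-3)) = -3*(5 - 15) = -3*(-10) = 30)
k(v, m) = -18 (k(v, m) = -48 + 30 = -18)
n + k(L(3), W(-10, 3)) = 5*I*√957/4 - 18 = -18 + 5*I*√957/4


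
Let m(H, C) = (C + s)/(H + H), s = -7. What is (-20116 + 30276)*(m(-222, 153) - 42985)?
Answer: -48477134440/111 ≈ -4.3673e+8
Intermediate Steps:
m(H, C) = (-7 + C)/(2*H) (m(H, C) = (C - 7)/(H + H) = (-7 + C)/((2*H)) = (-7 + C)*(1/(2*H)) = (-7 + C)/(2*H))
(-20116 + 30276)*(m(-222, 153) - 42985) = (-20116 + 30276)*((1/2)*(-7 + 153)/(-222) - 42985) = 10160*((1/2)*(-1/222)*146 - 42985) = 10160*(-73/222 - 42985) = 10160*(-9542743/222) = -48477134440/111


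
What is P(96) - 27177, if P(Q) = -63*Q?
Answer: -33225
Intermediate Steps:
P(96) - 27177 = -63*96 - 27177 = -6048 - 27177 = -33225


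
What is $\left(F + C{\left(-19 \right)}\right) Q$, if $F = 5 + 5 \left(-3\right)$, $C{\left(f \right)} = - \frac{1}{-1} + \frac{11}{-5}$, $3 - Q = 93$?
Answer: $1008$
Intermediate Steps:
$Q = -90$ ($Q = 3 - 93 = -90$)
$C{\left(f \right)} = - \frac{6}{5}$ ($C{\left(f \right)} = \left(-1\right) \left(-1\right) + 11 \left(- \frac{1}{5}\right) = 1 - \frac{11}{5} = - \frac{6}{5}$)
$F = -10$ ($F = 5 - 15 = -10$)
$\left(F + C{\left(-19 \right)}\right) Q = \left(-10 - \frac{6}{5}\right) \left(-90\right) = \left(- \frac{56}{5}\right) \left(-90\right) = 1008$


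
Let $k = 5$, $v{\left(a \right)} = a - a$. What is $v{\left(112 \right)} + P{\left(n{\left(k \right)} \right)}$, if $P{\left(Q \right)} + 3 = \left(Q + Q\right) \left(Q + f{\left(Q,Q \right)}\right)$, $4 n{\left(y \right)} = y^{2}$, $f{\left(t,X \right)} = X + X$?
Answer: $\frac{1851}{8} \approx 231.38$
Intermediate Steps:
$v{\left(a \right)} = 0$
$f{\left(t,X \right)} = 2 X$
$n{\left(y \right)} = \frac{y^{2}}{4}$
$P{\left(Q \right)} = -3 + 6 Q^{2}$ ($P{\left(Q \right)} = -3 + \left(Q + Q\right) \left(Q + 2 Q\right) = -3 + 2 Q 3 Q = -3 + 6 Q^{2}$)
$v{\left(112 \right)} + P{\left(n{\left(k \right)} \right)} = 0 - \left(3 - 6 \left(\frac{5^{2}}{4}\right)^{2}\right) = 0 - \left(3 - 6 \left(\frac{1}{4} \cdot 25\right)^{2}\right) = 0 - \left(3 - 6 \left(\frac{25}{4}\right)^{2}\right) = 0 + \left(-3 + 6 \cdot \frac{625}{16}\right) = 0 + \left(-3 + \frac{1875}{8}\right) = 0 + \frac{1851}{8} = \frac{1851}{8}$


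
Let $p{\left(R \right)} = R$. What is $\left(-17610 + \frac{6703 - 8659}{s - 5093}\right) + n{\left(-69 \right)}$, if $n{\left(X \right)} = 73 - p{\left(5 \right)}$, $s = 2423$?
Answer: $- \frac{7805864}{445} \approx -17541.0$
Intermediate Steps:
$n{\left(X \right)} = 68$ ($n{\left(X \right)} = 73 - 5 = 68$)
$\left(-17610 + \frac{6703 - 8659}{s - 5093}\right) + n{\left(-69 \right)} = \left(-17610 + \frac{6703 - 8659}{2423 - 5093}\right) + 68 = \left(-17610 - \frac{1956}{-2670}\right) + 68 = \left(-17610 - - \frac{326}{445}\right) + 68 = \left(-17610 + \frac{326}{445}\right) + 68 = - \frac{7836124}{445} + 68 = - \frac{7805864}{445}$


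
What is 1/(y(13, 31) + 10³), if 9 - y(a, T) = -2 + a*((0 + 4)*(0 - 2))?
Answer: 1/1115 ≈ 0.00089686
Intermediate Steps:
y(a, T) = 11 + 8*a (y(a, T) = 9 - (-2 + a*((0 + 4)*(0 - 2))) = 9 - (-2 + a*(4*(-2))) = 9 - (-2 + a*(-8)) = 9 - (-2 - 8*a) = 9 + (2 + 8*a) = 11 + 8*a)
1/(y(13, 31) + 10³) = 1/((11 + 8*13) + 10³) = 1/((11 + 104) + 1000) = 1/(115 + 1000) = 1/1115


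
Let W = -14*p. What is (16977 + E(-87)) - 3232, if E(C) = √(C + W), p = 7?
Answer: 13745 + I*√185 ≈ 13745.0 + 13.601*I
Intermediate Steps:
W = -98 (W = -14*7 = -98)
E(C) = √(-98 + C) (E(C) = √(C - 98) = √(-98 + C))
(16977 + E(-87)) - 3232 = (16977 + √(-98 - 87)) - 3232 = (16977 + √(-185)) - 3232 = (16977 + I*√185) - 3232 = 13745 + I*√185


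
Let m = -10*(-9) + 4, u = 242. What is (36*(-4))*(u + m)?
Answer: -48384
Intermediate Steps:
m = 94 (m = 90 + 4 = 94)
(36*(-4))*(u + m) = (36*(-4))*(242 + 94) = -144*336 = -48384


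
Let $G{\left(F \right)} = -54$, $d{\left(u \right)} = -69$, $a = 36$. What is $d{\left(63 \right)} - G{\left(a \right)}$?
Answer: $-15$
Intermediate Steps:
$d{\left(63 \right)} - G{\left(a \right)} = -69 - -54 = -69 + 54 = -15$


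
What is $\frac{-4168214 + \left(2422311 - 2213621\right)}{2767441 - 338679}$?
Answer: $- \frac{1979762}{1214381} \approx -1.6303$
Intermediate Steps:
$\frac{-4168214 + \left(2422311 - 2213621\right)}{2767441 - 338679} = \frac{-4168214 + \left(2422311 - 2213621\right)}{2428762} = \left(-4168214 + 208690\right) \frac{1}{2428762} = \left(-3959524\right) \frac{1}{2428762} = - \frac{1979762}{1214381}$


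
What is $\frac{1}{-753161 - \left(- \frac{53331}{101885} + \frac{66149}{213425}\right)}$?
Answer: $- \frac{4348961225}{3275467056666663} \approx -1.3277 \cdot 10^{-6}$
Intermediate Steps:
$\frac{1}{-753161 - \left(- \frac{53331}{101885} + \frac{66149}{213425}\right)} = \frac{1}{-753161 - - \frac{928515562}{4348961225}} = \frac{1}{-753161 + \left(\frac{53331}{101885} - \frac{66149}{213425}\right)} = \frac{1}{-753161 + \frac{928515562}{4348961225}} = \frac{1}{- \frac{3275467056666663}{4348961225}} = - \frac{4348961225}{3275467056666663}$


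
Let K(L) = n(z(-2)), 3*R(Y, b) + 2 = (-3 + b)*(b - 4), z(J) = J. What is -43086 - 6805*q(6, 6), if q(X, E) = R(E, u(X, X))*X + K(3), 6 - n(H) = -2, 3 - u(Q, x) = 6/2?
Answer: -233626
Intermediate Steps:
u(Q, x) = 0 (u(Q, x) = 3 - 6/2 = 3 - 1*3 = 3 - 3 = 0)
R(Y, b) = -⅔ + (-4 + b)*(-3 + b)/3 (R(Y, b) = -⅔ + ((-3 + b)*(b - 4))/3 = -⅔ + ((-3 + b)*(-4 + b))/3 = -⅔ + ((-4 + b)*(-3 + b))/3 = -⅔ + (-4 + b)*(-3 + b)/3)
n(H) = 8 (n(H) = 6 - 1*(-2) = 6 + 2 = 8)
K(L) = 8
q(X, E) = 8 + 10*X/3 (q(X, E) = (10/3 - 7/3*0 + (⅓)*0²)*X + 8 = (10/3 + 0 + (⅓)*0)*X + 8 = (10/3 + 0 + 0)*X + 8 = 10*X/3 + 8 = 8 + 10*X/3)
-43086 - 6805*q(6, 6) = -43086 - 6805*(8 + (10/3)*6) = -43086 - 6805*(8 + 20) = -43086 - 6805*28 = -43086 - 190540 = -233626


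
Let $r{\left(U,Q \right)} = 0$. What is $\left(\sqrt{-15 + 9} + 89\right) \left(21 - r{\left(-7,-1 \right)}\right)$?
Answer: $1869 + 21 i \sqrt{6} \approx 1869.0 + 51.439 i$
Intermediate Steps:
$\left(\sqrt{-15 + 9} + 89\right) \left(21 - r{\left(-7,-1 \right)}\right) = \left(\sqrt{-15 + 9} + 89\right) \left(21 - 0\right) = \left(\sqrt{-6} + 89\right) \left(21 + 0\right) = \left(i \sqrt{6} + 89\right) 21 = \left(89 + i \sqrt{6}\right) 21 = 1869 + 21 i \sqrt{6}$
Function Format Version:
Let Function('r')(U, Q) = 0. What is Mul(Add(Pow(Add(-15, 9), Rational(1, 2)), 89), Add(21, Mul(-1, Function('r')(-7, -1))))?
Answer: Add(1869, Mul(21, I, Pow(6, Rational(1, 2)))) ≈ Add(1869.0, Mul(51.439, I))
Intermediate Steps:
Mul(Add(Pow(Add(-15, 9), Rational(1, 2)), 89), Add(21, Mul(-1, Function('r')(-7, -1)))) = Mul(Add(Pow(Add(-15, 9), Rational(1, 2)), 89), Add(21, Mul(-1, 0))) = Mul(Add(Pow(-6, Rational(1, 2)), 89), Add(21, 0)) = Mul(Add(Mul(I, Pow(6, Rational(1, 2))), 89), 21) = Mul(Add(89, Mul(I, Pow(6, Rational(1, 2)))), 21) = Add(1869, Mul(21, I, Pow(6, Rational(1, 2))))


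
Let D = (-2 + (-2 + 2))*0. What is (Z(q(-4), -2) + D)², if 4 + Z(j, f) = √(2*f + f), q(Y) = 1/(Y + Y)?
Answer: (4 - I*√6)² ≈ 10.0 - 19.596*I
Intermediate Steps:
q(Y) = 1/(2*Y)
Z(j, f) = -4 + √3*√f (Z(j, f) = -4 + √(2*f + f) = -4 + √(3*f) = -4 + √3*√f)
D = 0 (D = (-2 + 0)*0 = -2*0 = 0)
(Z(q(-4), -2) + D)² = ((-4 + √3*√(-2)) + 0)² = ((-4 + √3*(I*√2)) + 0)² = ((-4 + I*√6) + 0)² = (-4 + I*√6)²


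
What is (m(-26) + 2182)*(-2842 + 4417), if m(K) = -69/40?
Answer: 27471465/8 ≈ 3.4339e+6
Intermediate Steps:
m(K) = -69/40 (m(K) = -69*1/40 = -69/40)
(m(-26) + 2182)*(-2842 + 4417) = (-69/40 + 2182)*(-2842 + 4417) = (87211/40)*1575 = 27471465/8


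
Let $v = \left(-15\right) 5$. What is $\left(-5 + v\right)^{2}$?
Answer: $6400$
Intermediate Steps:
$v = -75$
$\left(-5 + v\right)^{2} = \left(-5 - 75\right)^{2} = \left(-80\right)^{2} = 6400$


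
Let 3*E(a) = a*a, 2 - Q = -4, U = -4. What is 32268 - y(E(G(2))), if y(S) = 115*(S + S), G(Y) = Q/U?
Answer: 64191/2 ≈ 32096.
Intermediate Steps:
Q = 6 (Q = 2 - 1*(-4) = 2 + 4 = 6)
G(Y) = -3/2 (G(Y) = 6/(-4) = 6*(-¼) = -3/2)
E(a) = a²/3 (E(a) = (a*a)/3 = a²/3)
y(S) = 230*S (y(S) = 115*(2*S) = 230*S)
32268 - y(E(G(2))) = 32268 - 230*(-3/2)²/3 = 32268 - 230*(⅓)*(9/4) = 32268 - 230*3/4 = 32268 - 1*345/2 = 32268 - 345/2 = 64191/2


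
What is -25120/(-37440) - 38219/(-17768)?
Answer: 5866411/2078856 ≈ 2.8219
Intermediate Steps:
-25120/(-37440) - 38219/(-17768) = -25120*(-1/37440) - 38219*(-1/17768) = 157/234 + 38219/17768 = 5866411/2078856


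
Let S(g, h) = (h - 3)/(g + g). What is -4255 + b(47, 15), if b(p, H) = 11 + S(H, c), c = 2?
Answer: -127321/30 ≈ -4244.0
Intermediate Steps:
S(g, h) = (-3 + h)/(2*g) (S(g, h) = (-3 + h)/((2*g)) = (-3 + h)*(1/(2*g)) = (-3 + h)/(2*g))
b(p, H) = 11 - 1/(2*H) (b(p, H) = 11 + (-3 + 2)/(2*H) = 11 + (½)*(-1)/H = 11 - 1/(2*H))
-4255 + b(47, 15) = -4255 + (11 - ½/15) = -4255 + (11 - ½*1/15) = -4255 + (11 - 1/30) = -4255 + 329/30 = -127321/30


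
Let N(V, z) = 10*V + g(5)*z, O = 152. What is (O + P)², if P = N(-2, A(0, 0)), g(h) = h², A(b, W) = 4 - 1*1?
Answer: 42849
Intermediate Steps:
A(b, W) = 3 (A(b, W) = 4 - 1 = 3)
N(V, z) = 10*V + 25*z (N(V, z) = 10*V + 5²*z = 10*V + 25*z)
P = 55 (P = 10*(-2) + 25*3 = -20 + 75 = 55)
(O + P)² = (152 + 55)² = 207² = 42849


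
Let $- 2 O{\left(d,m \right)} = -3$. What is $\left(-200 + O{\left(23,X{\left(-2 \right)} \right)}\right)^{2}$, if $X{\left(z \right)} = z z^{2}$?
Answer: $\frac{157609}{4} \approx 39402.0$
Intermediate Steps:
$X{\left(z \right)} = z^{3}$
$O{\left(d,m \right)} = \frac{3}{2}$ ($O{\left(d,m \right)} = \left(- \frac{1}{2}\right) \left(-3\right) = \frac{3}{2}$)
$\left(-200 + O{\left(23,X{\left(-2 \right)} \right)}\right)^{2} = \left(-200 + \frac{3}{2}\right)^{2} = \left(- \frac{397}{2}\right)^{2} = \frac{157609}{4}$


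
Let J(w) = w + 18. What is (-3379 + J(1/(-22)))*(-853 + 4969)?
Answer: -152174694/11 ≈ -1.3834e+7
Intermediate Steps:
J(w) = 18 + w
(-3379 + J(1/(-22)))*(-853 + 4969) = (-3379 + (18 + 1/(-22)))*(-853 + 4969) = (-3379 + (18 - 1/22))*4116 = (-3379 + 395/22)*4116 = -73943/22*4116 = -152174694/11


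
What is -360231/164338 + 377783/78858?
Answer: 8419251614/3239841501 ≈ 2.5987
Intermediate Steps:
-360231/164338 + 377783/78858 = 8419251614/3239841501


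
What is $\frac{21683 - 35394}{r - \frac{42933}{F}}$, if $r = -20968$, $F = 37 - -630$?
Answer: $\frac{9145237}{14028589} \approx 0.6519$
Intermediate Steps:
$F = 667$ ($F = 37 + 630 = 667$)
$\frac{21683 - 35394}{r - \frac{42933}{F}} = \frac{21683 - 35394}{-20968 - \frac{42933}{667}} = - \frac{13711}{-20968 - \frac{42933}{667}} = - \frac{13711}{- \frac{14028589}{667}} = \left(-13711\right) \left(- \frac{667}{14028589}\right) = \frac{9145237}{14028589}$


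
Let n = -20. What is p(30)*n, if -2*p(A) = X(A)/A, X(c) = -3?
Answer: -1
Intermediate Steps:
p(A) = 3/(2*A) (p(A) = -(-3)/(2*A) = 3/(2*A))
p(30)*n = ((3/2)/30)*(-20) = ((3/2)*(1/30))*(-20) = (1/20)*(-20) = -1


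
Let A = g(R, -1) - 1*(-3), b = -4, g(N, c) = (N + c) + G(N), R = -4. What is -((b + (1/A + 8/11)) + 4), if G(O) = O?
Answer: -37/66 ≈ -0.56061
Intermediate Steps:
g(N, c) = c + 2*N (g(N, c) = (N + c) + N = c + 2*N)
A = -6 (A = (-1 + 2*(-4)) - 1*(-3) = (-1 - 8) + 3 = -9 + 3 = -6)
-((b + (1/A + 8/11)) + 4) = -((-4 + (1/(-6) + 8/11)) + 4) = -((-4 + (1*(-⅙) + 8*(1/11))) + 4) = -((-4 + (-⅙ + 8/11)) + 4) = -((-4 + 37/66) + 4) = -(-227/66 + 4) = -1*37/66 = -37/66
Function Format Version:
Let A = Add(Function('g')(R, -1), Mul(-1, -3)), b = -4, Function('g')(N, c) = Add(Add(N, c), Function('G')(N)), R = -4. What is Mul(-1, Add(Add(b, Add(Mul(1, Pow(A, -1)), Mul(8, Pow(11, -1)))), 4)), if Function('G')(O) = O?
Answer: Rational(-37, 66) ≈ -0.56061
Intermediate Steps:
Function('g')(N, c) = Add(c, Mul(2, N)) (Function('g')(N, c) = Add(Add(N, c), N) = Add(c, Mul(2, N)))
A = -6 (A = Add(Add(-1, Mul(2, -4)), Mul(-1, -3)) = Add(Add(-1, -8), 3) = Add(-9, 3) = -6)
Mul(-1, Add(Add(b, Add(Mul(1, Pow(A, -1)), Mul(8, Pow(11, -1)))), 4)) = Mul(-1, Add(Add(-4, Add(Mul(1, Pow(-6, -1)), Mul(8, Pow(11, -1)))), 4)) = Mul(-1, Add(Add(-4, Add(Mul(1, Rational(-1, 6)), Mul(8, Rational(1, 11)))), 4)) = Mul(-1, Add(Add(-4, Add(Rational(-1, 6), Rational(8, 11))), 4)) = Mul(-1, Add(Add(-4, Rational(37, 66)), 4)) = Mul(-1, Add(Rational(-227, 66), 4)) = Mul(-1, Rational(37, 66)) = Rational(-37, 66)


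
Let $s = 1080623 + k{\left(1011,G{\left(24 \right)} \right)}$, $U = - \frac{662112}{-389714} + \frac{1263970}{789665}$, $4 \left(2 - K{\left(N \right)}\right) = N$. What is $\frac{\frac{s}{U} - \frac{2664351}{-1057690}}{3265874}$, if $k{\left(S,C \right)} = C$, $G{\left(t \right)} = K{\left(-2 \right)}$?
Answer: $\frac{35174331094072019219001}{350759385724916921188360} \approx 0.10028$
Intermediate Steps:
$K{\left(N \right)} = 2 - \frac{N}{4}$
$U = \frac{101543347706}{30774350581}$ ($U = \left(-662112\right) \left(- \frac{1}{389714}\right) + 1263970 \cdot \frac{1}{789665} = \frac{331056}{194857} + \frac{252794}{157933} = \frac{101543347706}{30774350581} \approx 3.2996$)
$G{\left(t \right)} = \frac{5}{2}$ ($G{\left(t \right)} = 2 - - \frac{1}{2} = 2 + \frac{1}{2} = \frac{5}{2}$)
$s = \frac{2161251}{2}$ ($s = 1080623 + \frac{5}{2} = \frac{2161251}{2} \approx 1.0806 \cdot 10^{6}$)
$\frac{\frac{s}{U} - \frac{2664351}{-1057690}}{3265874} = \frac{\frac{2161251}{2 \cdot \frac{101543347706}{30774350581}} - \frac{2664351}{-1057690}}{3265874} = \left(\frac{2161251}{2} \cdot \frac{30774350581}{101543347706} - - \frac{2664351}{1057690}\right) \frac{1}{3265874} = \left(\frac{66511095967536831}{203086695412} + \frac{2664351}{1057690}\right) \frac{1}{3265874} = \frac{35174331094072019219001}{107401383435159140} \cdot \frac{1}{3265874} = \frac{35174331094072019219001}{350759385724916921188360}$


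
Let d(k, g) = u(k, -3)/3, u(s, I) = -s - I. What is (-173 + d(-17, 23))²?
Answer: 249001/9 ≈ 27667.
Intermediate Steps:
u(s, I) = -I - s
d(k, g) = 1 - k/3 (d(k, g) = (-1*(-3) - k)/3 = (3 - k)*(⅓) = 1 - k/3)
(-173 + d(-17, 23))² = (-173 + (1 - ⅓*(-17)))² = (-173 + (1 + 17/3))² = (-173 + 20/3)² = (-499/3)² = 249001/9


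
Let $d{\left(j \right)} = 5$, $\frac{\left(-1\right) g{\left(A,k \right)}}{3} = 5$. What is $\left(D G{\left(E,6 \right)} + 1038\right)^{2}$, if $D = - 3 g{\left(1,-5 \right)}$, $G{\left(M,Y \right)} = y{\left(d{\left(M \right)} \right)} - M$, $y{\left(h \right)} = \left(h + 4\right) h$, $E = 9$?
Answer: $7064964$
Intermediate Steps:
$g{\left(A,k \right)} = -15$ ($g{\left(A,k \right)} = \left(-3\right) 5 = -15$)
$y{\left(h \right)} = h \left(4 + h\right)$ ($y{\left(h \right)} = \left(4 + h\right) h = h \left(4 + h\right)$)
$G{\left(M,Y \right)} = 45 - M$ ($G{\left(M,Y \right)} = 5 \left(4 + 5\right) - M = 5 \cdot 9 - M = 45 - M$)
$D = 45$ ($D = \left(-3\right) \left(-15\right) = 45$)
$\left(D G{\left(E,6 \right)} + 1038\right)^{2} = \left(45 \left(45 - 9\right) + 1038\right)^{2} = \left(45 \cdot 36 + 1038\right)^{2} = \left(1620 + 1038\right)^{2} = 2658^{2} = 7064964$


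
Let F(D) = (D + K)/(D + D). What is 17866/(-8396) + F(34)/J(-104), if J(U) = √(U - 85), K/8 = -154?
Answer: -8933/4198 + 599*I*√21/2142 ≈ -2.1279 + 1.2815*I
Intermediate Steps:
K = -1232 (K = 8*(-154) = -1232)
F(D) = (-1232 + D)/(2*D) (F(D) = (D - 1232)/(D + D) = (-1232 + D)/((2*D)) = (-1232 + D)*(1/(2*D)) = (-1232 + D)/(2*D))
J(U) = √(-85 + U)
17866/(-8396) + F(34)/J(-104) = 17866/(-8396) + ((½)*(-1232 + 34)/34)/(√(-85 - 104)) = 17866*(-1/8396) + ((½)*(1/34)*(-1198))/(√(-189)) = -8933/4198 - 599*(-I*√21/63)/34 = -8933/4198 - (-599)*I*√21/2142 = -8933/4198 + 599*I*√21/2142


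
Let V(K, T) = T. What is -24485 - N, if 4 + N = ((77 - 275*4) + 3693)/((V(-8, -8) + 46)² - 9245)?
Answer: -190973611/7801 ≈ -24481.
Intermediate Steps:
N = -33874/7801 (N = -4 + ((77 - 275*4) + 3693)/((-8 + 46)² - 9245) = -4 + ((77 - 25*44) + 3693)/(38² - 9245) = -4 + ((77 - 1100) + 3693)/(1444 - 9245) = -4 + (-1023 + 3693)/(-7801) = -4 + 2670*(-1/7801) = -4 - 2670/7801 = -33874/7801 ≈ -4.3423)
-24485 - N = -24485 - 1*(-33874/7801) = -24485 + 33874/7801 = -190973611/7801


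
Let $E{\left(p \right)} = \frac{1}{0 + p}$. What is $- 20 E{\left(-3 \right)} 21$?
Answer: $140$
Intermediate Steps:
$E{\left(p \right)} = \frac{1}{p}$
$- 20 E{\left(-3 \right)} 21 = - \frac{20}{-3} \cdot 21 = \left(-20\right) \left(- \frac{1}{3}\right) 21 = \frac{20}{3} \cdot 21 = 140$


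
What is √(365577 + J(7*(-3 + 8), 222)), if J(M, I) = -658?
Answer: √364919 ≈ 604.08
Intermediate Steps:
√(365577 + J(7*(-3 + 8), 222)) = √(365577 - 658) = √364919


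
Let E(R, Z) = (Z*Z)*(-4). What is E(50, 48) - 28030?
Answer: -37246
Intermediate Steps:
E(R, Z) = -4*Z² (E(R, Z) = Z²*(-4) = -4*Z²)
E(50, 48) - 28030 = -4*48² - 28030 = -4*2304 - 28030 = -9216 - 28030 = -37246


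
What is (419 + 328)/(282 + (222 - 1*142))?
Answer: 747/362 ≈ 2.0635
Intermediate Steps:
(419 + 328)/(282 + (222 - 1*142)) = 747/(282 + (222 - 142)) = 747/(282 + 80) = 747/362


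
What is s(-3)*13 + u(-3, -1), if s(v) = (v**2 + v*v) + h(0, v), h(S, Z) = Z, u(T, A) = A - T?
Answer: 197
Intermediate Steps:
s(v) = v + 2*v**2 (s(v) = (v**2 + v*v) + v = (v**2 + v**2) + v = 2*v**2 + v = v + 2*v**2)
s(-3)*13 + u(-3, -1) = -3*(1 + 2*(-3))*13 + (-1 - 1*(-3)) = -3*(1 - 6)*13 + (-1 + 3) = -3*(-5)*13 + 2 = 15*13 + 2 = 195 + 2 = 197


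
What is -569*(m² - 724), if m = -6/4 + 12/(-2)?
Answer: 1519799/4 ≈ 3.7995e+5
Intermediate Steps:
m = -15/2 (m = -6*¼ + 12*(-½) = -3/2 - 6 = -15/2 ≈ -7.5000)
-569*(m² - 724) = -569*((-15/2)² - 724) = -569*(225/4 - 724) = -569*(-2671/4) = 1519799/4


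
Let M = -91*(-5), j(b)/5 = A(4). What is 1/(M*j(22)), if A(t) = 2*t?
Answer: 1/18200 ≈ 5.4945e-5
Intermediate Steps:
j(b) = 40 (j(b) = 5*(2*4) = 5*8 = 40)
M = 455
1/(M*j(22)) = 1/(455*40) = 1/18200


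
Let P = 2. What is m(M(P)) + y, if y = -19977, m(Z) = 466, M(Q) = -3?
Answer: -19511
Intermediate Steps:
m(M(P)) + y = 466 - 19977 = -19511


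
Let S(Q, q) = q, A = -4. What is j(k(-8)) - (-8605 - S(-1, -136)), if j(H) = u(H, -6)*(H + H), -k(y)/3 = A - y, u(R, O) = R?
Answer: 8757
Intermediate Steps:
k(y) = 12 + 3*y (k(y) = -3*(-4 - y) = 12 + 3*y)
j(H) = 2*H² (j(H) = H*(H + H) = H*(2*H) = 2*H²)
j(k(-8)) - (-8605 - S(-1, -136)) = 2*(12 + 3*(-8))² - (-8605 - 1*(-136)) = 2*(12 - 24)² - (-8605 + 136) = 2*(-12)² - 1*(-8469) = 2*144 + 8469 = 288 + 8469 = 8757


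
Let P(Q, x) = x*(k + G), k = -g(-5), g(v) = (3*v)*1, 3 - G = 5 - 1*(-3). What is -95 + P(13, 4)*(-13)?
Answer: -615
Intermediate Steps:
G = -5 (G = 3 - (5 - 1*(-3)) = 3 - (5 + 3) = 3 - 1*8 = 3 - 8 = -5)
g(v) = 3*v
k = 15 (k = -3*(-5) = -1*(-15) = 15)
P(Q, x) = 10*x (P(Q, x) = x*(15 - 5) = x*10 = 10*x)
-95 + P(13, 4)*(-13) = -95 + (10*4)*(-13) = -95 + 40*(-13) = -95 - 520 = -615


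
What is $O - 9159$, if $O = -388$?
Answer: $-9547$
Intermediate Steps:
$O - 9159 = -388 - 9159 = -9547$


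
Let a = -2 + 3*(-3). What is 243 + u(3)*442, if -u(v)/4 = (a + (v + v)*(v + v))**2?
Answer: -1104757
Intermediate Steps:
a = -11 (a = -2 - 9 = -11)
u(v) = -4*(-11 + 4*v**2)**2 (u(v) = -4*(-11 + (v + v)*(v + v))**2 = -4*(-11 + (2*v)*(2*v))**2 = -4*(-11 + 4*v**2)**2)
243 + u(3)*442 = 243 - 4*(-11 + 4*3**2)**2*442 = 243 - 4*(-11 + 4*9)**2*442 = 243 - 4*(-11 + 36)**2*442 = 243 - 4*25**2*442 = 243 - 4*625*442 = 243 - 2500*442 = 243 - 1105000 = -1104757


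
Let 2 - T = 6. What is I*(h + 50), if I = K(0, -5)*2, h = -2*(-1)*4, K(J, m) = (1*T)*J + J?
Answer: 0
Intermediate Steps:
T = -4 (T = 2 - 1*6 = 2 - 6 = -4)
K(J, m) = -3*J (K(J, m) = (1*(-4))*J + J = -4*J + J = -3*J)
h = 8 (h = 2*4 = 8)
I = 0 (I = -3*0*2 = 0*2 = 0)
I*(h + 50) = 0*(8 + 50) = 0*58 = 0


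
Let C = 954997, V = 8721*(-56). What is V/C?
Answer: -25704/50263 ≈ -0.51139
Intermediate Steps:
V = -488376
V/C = -488376/954997 = -488376*1/954997 = -25704/50263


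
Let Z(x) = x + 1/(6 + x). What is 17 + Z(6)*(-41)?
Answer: -2789/12 ≈ -232.42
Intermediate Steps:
17 + Z(6)*(-41) = 17 + ((1 + 6**2 + 6*6)/(6 + 6))*(-41) = 17 + ((1 + 36 + 36)/12)*(-41) = 17 + ((1/12)*73)*(-41) = 17 + (73/12)*(-41) = 17 - 2993/12 = -2789/12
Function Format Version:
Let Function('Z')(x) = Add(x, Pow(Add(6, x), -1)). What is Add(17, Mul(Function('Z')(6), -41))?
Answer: Rational(-2789, 12) ≈ -232.42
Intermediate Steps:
Add(17, Mul(Function('Z')(6), -41)) = Add(17, Mul(Mul(Pow(Add(6, 6), -1), Add(1, Pow(6, 2), Mul(6, 6))), -41)) = Add(17, Mul(Mul(Pow(12, -1), Add(1, 36, 36)), -41)) = Add(17, Mul(Mul(Rational(1, 12), 73), -41)) = Add(17, Mul(Rational(73, 12), -41)) = Add(17, Rational(-2993, 12)) = Rational(-2789, 12)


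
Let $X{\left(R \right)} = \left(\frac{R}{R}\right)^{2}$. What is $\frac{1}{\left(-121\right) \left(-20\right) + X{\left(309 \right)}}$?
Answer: $\frac{1}{2421} \approx 0.00041305$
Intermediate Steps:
$X{\left(R \right)} = 1$ ($X{\left(R \right)} = 1^{2} = 1$)
$\frac{1}{\left(-121\right) \left(-20\right) + X{\left(309 \right)}} = \frac{1}{\left(-121\right) \left(-20\right) + 1} = \frac{1}{2420 + 1} = \frac{1}{2421}$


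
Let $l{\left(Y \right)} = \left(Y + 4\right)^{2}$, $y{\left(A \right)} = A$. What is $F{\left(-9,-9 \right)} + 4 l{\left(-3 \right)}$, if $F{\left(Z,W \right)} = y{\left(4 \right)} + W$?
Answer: $-1$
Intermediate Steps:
$l{\left(Y \right)} = \left(4 + Y\right)^{2}$
$F{\left(Z,W \right)} = 4 + W$
$F{\left(-9,-9 \right)} + 4 l{\left(-3 \right)} = \left(4 - 9\right) + 4 \left(4 - 3\right)^{2} = -5 + 4 \cdot 1^{2} = -5 + 4 \cdot 1 = -5 + 4 = -1$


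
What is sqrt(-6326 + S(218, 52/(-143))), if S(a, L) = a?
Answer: 2*I*sqrt(1527) ≈ 78.154*I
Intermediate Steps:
sqrt(-6326 + S(218, 52/(-143))) = sqrt(-6326 + 218) = sqrt(-6108) = 2*I*sqrt(1527)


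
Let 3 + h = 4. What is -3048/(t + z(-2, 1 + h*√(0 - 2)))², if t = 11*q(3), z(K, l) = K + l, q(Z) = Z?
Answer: -3048/(32 + I*√2)² ≈ -2.9592 + 0.26207*I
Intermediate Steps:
h = 1 (h = -3 + 4 = 1)
t = 33 (t = 11*3 = 33)
-3048/(t + z(-2, 1 + h*√(0 - 2)))² = -3048/(33 + (-2 + (1 + 1*√(0 - 2))))² = -3048/(33 + (-2 + (1 + 1*√(-2))))² = -3048/(33 + (-2 + (1 + 1*(I*√2))))² = -3048/(33 + (-2 + (1 + I*√2)))² = -3048/(33 + (-1 + I*√2))² = -3048/(32 + I*√2)²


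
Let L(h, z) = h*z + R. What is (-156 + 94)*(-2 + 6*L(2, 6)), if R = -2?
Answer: -3596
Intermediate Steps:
L(h, z) = -2 + h*z (L(h, z) = h*z - 2 = -2 + h*z)
(-156 + 94)*(-2 + 6*L(2, 6)) = (-156 + 94)*(-2 + 6*(-2 + 2*6)) = -62*(-2 + 6*(-2 + 12)) = -62*(-2 + 6*10) = -62*(-2 + 60) = -62*58 = -3596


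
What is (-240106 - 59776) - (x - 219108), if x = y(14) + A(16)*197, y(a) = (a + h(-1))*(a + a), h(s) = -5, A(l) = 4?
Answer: -81814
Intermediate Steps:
y(a) = 2*a*(-5 + a) (y(a) = (a - 5)*(a + a) = (-5 + a)*(2*a) = 2*a*(-5 + a))
x = 1040 (x = 2*14*(-5 + 14) + 4*197 = 2*14*9 + 788 = 252 + 788 = 1040)
(-240106 - 59776) - (x - 219108) = (-240106 - 59776) - (1040 - 219108) = -299882 - 1*(-218068) = -299882 + 218068 = -81814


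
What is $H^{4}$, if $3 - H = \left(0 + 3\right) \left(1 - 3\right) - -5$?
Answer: $256$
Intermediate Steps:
$H = 4$ ($H = 3 - \left(\left(0 + 3\right) \left(1 - 3\right) - -5\right) = 3 - \left(3 \left(-2\right) + 5\right) = 3 - \left(-6 + 5\right) = 3 - -1 = 3 + 1 = 4$)
$H^{4} = 4^{4} = 256$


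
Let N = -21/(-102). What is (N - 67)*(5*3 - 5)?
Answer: -11355/17 ≈ -667.94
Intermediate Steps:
N = 7/34 (N = -21*(-1/102) = 7/34 ≈ 0.20588)
(N - 67)*(5*3 - 5) = (7/34 - 67)*(5*3 - 5) = -2271*(15 - 5)/34 = -2271/34*10 = -11355/17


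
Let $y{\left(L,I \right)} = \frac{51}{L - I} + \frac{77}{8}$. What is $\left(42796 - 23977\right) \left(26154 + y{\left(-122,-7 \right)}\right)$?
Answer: $\frac{452975720013}{920} \approx 4.9236 \cdot 10^{8}$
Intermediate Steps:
$y{\left(L,I \right)} = \frac{77}{8} + \frac{51}{L - I}$ ($y{\left(L,I \right)} = \frac{51}{L - I} + 77 \cdot \frac{1}{8} = \frac{51}{L - I} + \frac{77}{8} = \frac{77}{8} + \frac{51}{L - I}$)
$\left(42796 - 23977\right) \left(26154 + y{\left(-122,-7 \right)}\right) = \left(42796 - 23977\right) \left(26154 + \frac{-408 - -9394 + 77 \left(-7\right)}{8 \left(-7 - -122\right)}\right) = 18819 \left(26154 + \frac{-408 + 9394 - 539}{8 \left(-7 + 122\right)}\right) = 18819 \left(26154 + \frac{1}{8} \cdot \frac{1}{115} \cdot 8447\right) = 18819 \left(26154 + \frac{8447}{920}\right) = 18819 \cdot \frac{24070127}{920} = \frac{452975720013}{920}$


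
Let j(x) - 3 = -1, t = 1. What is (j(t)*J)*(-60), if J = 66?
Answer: -7920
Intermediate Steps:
j(x) = 2 (j(x) = 3 - 1 = 2)
(j(t)*J)*(-60) = (2*66)*(-60) = 132*(-60) = -7920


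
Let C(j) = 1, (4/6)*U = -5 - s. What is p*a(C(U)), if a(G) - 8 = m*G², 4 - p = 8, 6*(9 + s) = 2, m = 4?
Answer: -48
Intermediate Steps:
s = -26/3 (s = -9 + (⅙)*2 = -9 + ⅓ = -26/3 ≈ -8.6667)
U = 11/2 (U = 3*(-5 - 1*(-26/3))/2 = 3*(-5 + 26/3)/2 = (3/2)*(11/3) = 11/2 ≈ 5.5000)
p = -4 (p = 4 - 1*8 = 4 - 8 = -4)
a(G) = 8 + 4*G²
p*a(C(U)) = -4*(8 + 4*1²) = -4*(8 + 4*1) = -4*(8 + 4) = -4*12 = -48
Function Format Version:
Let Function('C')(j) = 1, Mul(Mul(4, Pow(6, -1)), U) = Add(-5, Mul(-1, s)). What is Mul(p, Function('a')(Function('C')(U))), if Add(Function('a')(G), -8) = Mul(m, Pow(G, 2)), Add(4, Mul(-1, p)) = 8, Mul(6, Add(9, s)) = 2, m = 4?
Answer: -48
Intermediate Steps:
s = Rational(-26, 3) (s = Add(-9, Mul(Rational(1, 6), 2)) = Add(-9, Rational(1, 3)) = Rational(-26, 3) ≈ -8.6667)
U = Rational(11, 2) (U = Mul(Rational(3, 2), Add(-5, Mul(-1, Rational(-26, 3)))) = Mul(Rational(3, 2), Add(-5, Rational(26, 3))) = Mul(Rational(3, 2), Rational(11, 3)) = Rational(11, 2) ≈ 5.5000)
p = -4 (p = Add(4, Mul(-1, 8)) = Add(4, -8) = -4)
Function('a')(G) = Add(8, Mul(4, Pow(G, 2)))
Mul(p, Function('a')(Function('C')(U))) = Mul(-4, Add(8, Mul(4, Pow(1, 2)))) = Mul(-4, Add(8, Mul(4, 1))) = Mul(-4, Add(8, 4)) = Mul(-4, 12) = -48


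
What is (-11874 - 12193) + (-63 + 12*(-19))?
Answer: -24358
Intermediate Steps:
(-11874 - 12193) + (-63 + 12*(-19)) = -24067 + (-63 - 228) = -24067 - 291 = -24358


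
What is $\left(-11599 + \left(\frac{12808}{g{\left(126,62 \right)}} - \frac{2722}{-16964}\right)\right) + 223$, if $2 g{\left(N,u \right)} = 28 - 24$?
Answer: $- \frac{42171143}{8482} \approx -4971.8$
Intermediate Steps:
$g{\left(N,u \right)} = 2$ ($g{\left(N,u \right)} = \frac{28 - 24}{2} = \frac{1}{2} \cdot 4 = 2$)
$\left(-11599 + \left(\frac{12808}{g{\left(126,62 \right)}} - \frac{2722}{-16964}\right)\right) + 223 = \left(-11599 + \left(\frac{12808}{2} - \frac{2722}{-16964}\right)\right) + 223 = \left(-11599 + \left(12808 \cdot \frac{1}{2} - - \frac{1361}{8482}\right)\right) + 223 = \left(-11599 + \left(6404 + \frac{1361}{8482}\right)\right) + 223 = \left(-11599 + \frac{54320089}{8482}\right) + 223 = - \frac{44062629}{8482} + 223 = - \frac{42171143}{8482}$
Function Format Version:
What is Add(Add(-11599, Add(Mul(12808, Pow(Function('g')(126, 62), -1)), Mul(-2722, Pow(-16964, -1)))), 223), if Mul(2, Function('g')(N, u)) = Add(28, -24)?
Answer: Rational(-42171143, 8482) ≈ -4971.8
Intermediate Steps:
Function('g')(N, u) = 2 (Function('g')(N, u) = Mul(Rational(1, 2), Add(28, -24)) = Mul(Rational(1, 2), 4) = 2)
Add(Add(-11599, Add(Mul(12808, Pow(Function('g')(126, 62), -1)), Mul(-2722, Pow(-16964, -1)))), 223) = Add(Add(-11599, Add(Mul(12808, Pow(2, -1)), Mul(-2722, Pow(-16964, -1)))), 223) = Add(Add(-11599, Add(Mul(12808, Rational(1, 2)), Mul(-2722, Rational(-1, 16964)))), 223) = Add(Add(-11599, Add(6404, Rational(1361, 8482))), 223) = Add(Add(-11599, Rational(54320089, 8482)), 223) = Add(Rational(-44062629, 8482), 223) = Rational(-42171143, 8482)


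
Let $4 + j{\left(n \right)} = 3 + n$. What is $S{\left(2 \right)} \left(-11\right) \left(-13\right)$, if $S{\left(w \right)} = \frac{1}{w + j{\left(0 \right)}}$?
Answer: $143$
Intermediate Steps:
$j{\left(n \right)} = -1 + n$ ($j{\left(n \right)} = -4 + \left(3 + n\right) = -1 + n$)
$S{\left(w \right)} = \frac{1}{-1 + w}$ ($S{\left(w \right)} = \frac{1}{w + \left(-1 + 0\right)} = \frac{1}{w - 1} = \frac{1}{-1 + w}$)
$S{\left(2 \right)} \left(-11\right) \left(-13\right) = \frac{1}{-1 + 2} \left(-11\right) \left(-13\right) = 1^{-1} \left(-11\right) \left(-13\right) = 1 \left(-11\right) \left(-13\right) = \left(-11\right) \left(-13\right) = 143$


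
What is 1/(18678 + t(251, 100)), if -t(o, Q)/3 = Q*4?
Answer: 1/17478 ≈ 5.7215e-5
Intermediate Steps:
t(o, Q) = -12*Q (t(o, Q) = -3*Q*4 = -12*Q)
1/(18678 + t(251, 100)) = 1/(18678 - 12*100) = 1/(18678 - 1200) = 1/17478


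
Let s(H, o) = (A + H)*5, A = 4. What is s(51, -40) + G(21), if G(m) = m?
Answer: 296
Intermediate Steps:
s(H, o) = 20 + 5*H (s(H, o) = (4 + H)*5 = 20 + 5*H)
s(51, -40) + G(21) = (20 + 5*51) + 21 = (20 + 255) + 21 = 275 + 21 = 296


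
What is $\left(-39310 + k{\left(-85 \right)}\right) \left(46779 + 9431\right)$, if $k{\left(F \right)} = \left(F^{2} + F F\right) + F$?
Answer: $-1402158450$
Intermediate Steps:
$k{\left(F \right)} = F + 2 F^{2}$ ($k{\left(F \right)} = \left(F^{2} + F^{2}\right) + F = 2 F^{2} + F = F + 2 F^{2}$)
$\left(-39310 + k{\left(-85 \right)}\right) \left(46779 + 9431\right) = \left(-39310 - 85 \left(1 + 2 \left(-85\right)\right)\right) \left(46779 + 9431\right) = \left(-39310 - 85 \left(1 - 170\right)\right) 56210 = \left(-39310 - -14365\right) 56210 = \left(-39310 + 14365\right) 56210 = \left(-24945\right) 56210 = -1402158450$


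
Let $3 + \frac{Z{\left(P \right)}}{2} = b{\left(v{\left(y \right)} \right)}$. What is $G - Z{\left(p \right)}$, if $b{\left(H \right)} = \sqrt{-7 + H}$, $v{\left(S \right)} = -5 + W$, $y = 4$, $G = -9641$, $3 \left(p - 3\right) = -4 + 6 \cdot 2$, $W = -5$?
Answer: $-9635 - 2 i \sqrt{17} \approx -9635.0 - 8.2462 i$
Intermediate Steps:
$p = \frac{17}{3}$ ($p = 3 + \frac{-4 + 6 \cdot 2}{3} = 3 + \frac{-4 + 12}{3} = 3 + \frac{1}{3} \cdot 8 = 3 + \frac{8}{3} = \frac{17}{3} \approx 5.6667$)
$v{\left(S \right)} = -10$ ($v{\left(S \right)} = -5 - 5 = -10$)
$Z{\left(P \right)} = -6 + 2 i \sqrt{17}$ ($Z{\left(P \right)} = -6 + 2 \sqrt{-7 - 10} = -6 + 2 \sqrt{-17} = -6 + 2 i \sqrt{17}$)
$G - Z{\left(p \right)} = -9641 - \left(-6 + 2 i \sqrt{17}\right) = -9641 + \left(6 - 2 i \sqrt{17}\right) = -9635 - 2 i \sqrt{17}$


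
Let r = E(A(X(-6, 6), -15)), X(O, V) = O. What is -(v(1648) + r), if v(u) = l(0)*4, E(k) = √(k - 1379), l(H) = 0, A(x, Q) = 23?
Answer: -2*I*√339 ≈ -36.824*I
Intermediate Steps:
E(k) = √(-1379 + k)
v(u) = 0 (v(u) = 0*4 = 0)
r = 2*I*√339 (r = √(-1379 + 23) = √(-1356) = 2*I*√339 ≈ 36.824*I)
-(v(1648) + r) = -(0 + 2*I*√339) = -2*I*√339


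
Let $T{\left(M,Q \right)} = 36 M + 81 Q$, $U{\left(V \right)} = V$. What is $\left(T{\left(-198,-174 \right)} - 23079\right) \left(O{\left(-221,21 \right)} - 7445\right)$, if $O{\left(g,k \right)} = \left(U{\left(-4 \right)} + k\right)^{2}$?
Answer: $317017956$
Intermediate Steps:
$O{\left(g,k \right)} = \left(-4 + k\right)^{2}$
$\left(T{\left(-198,-174 \right)} - 23079\right) \left(O{\left(-221,21 \right)} - 7445\right) = \left(\left(36 \left(-198\right) + 81 \left(-174\right)\right) - 23079\right) \left(\left(-4 + 21\right)^{2} - 7445\right) = \left(\left(-7128 - 14094\right) - 23079\right) \left(17^{2} - 7445\right) = \left(-21222 - 23079\right) \left(289 - 7445\right) = \left(-44301\right) \left(-7156\right) = 317017956$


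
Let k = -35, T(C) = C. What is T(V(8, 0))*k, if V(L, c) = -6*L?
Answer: 1680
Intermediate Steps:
T(V(8, 0))*k = -6*8*(-35) = -48*(-35) = 1680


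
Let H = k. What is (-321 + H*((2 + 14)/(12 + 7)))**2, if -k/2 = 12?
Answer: 42029289/361 ≈ 1.1642e+5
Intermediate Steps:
k = -24 (k = -2*12 = -24)
H = -24
(-321 + H*((2 + 14)/(12 + 7)))**2 = (-321 - 24*(2 + 14)/(12 + 7))**2 = (-321 - 384/19)**2 = (-6483/19)**2 = 42029289/361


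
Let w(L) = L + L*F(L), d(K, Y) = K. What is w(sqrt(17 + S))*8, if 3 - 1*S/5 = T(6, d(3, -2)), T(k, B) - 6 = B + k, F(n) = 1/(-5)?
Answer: 32*I*sqrt(43)/5 ≈ 41.968*I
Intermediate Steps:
F(n) = -1/5 (F(n) = 1*(-1/5) = -1/5)
T(k, B) = 6 + B + k (T(k, B) = 6 + (B + k) = 6 + B + k)
S = -60 (S = 15 - 5*(6 + 3 + 6) = 15 - 5*15 = 15 - 75 = -60)
w(L) = 4*L/5 (w(L) = L + L*(-1/5) = L - L/5 = 4*L/5)
w(sqrt(17 + S))*8 = (4*sqrt(17 - 60)/5)*8 = (4*sqrt(-43)/5)*8 = (4*(I*sqrt(43))/5)*8 = (4*I*sqrt(43)/5)*8 = 32*I*sqrt(43)/5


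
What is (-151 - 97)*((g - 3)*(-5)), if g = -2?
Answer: -6200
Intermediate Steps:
(-151 - 97)*((g - 3)*(-5)) = (-151 - 97)*((-2 - 3)*(-5)) = -(-1240)*(-5) = -248*25 = -6200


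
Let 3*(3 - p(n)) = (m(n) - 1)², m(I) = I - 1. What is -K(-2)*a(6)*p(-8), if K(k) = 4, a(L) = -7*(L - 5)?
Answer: -2548/3 ≈ -849.33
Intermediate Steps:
m(I) = -1 + I
a(L) = 35 - 7*L (a(L) = -7*(-5 + L) = 35 - 7*L)
p(n) = 3 - (-2 + n)²/3 (p(n) = 3 - ((-1 + n) - 1)²/3 = 3 - (-2 + n)²/3)
-K(-2)*a(6)*p(-8) = -4*(35 - 7*6)*(3 - (-2 - 8)²/3) = -4*(35 - 42)*(3 - ⅓*(-10)²) = -4*(-7)*(3 - ⅓*100) = -(-28)*(3 - 100/3) = -(-28)*(-91)/3 = -1*2548/3 = -2548/3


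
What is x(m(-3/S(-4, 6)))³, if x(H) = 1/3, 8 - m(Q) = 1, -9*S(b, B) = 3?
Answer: 1/27 ≈ 0.037037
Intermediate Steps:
S(b, B) = -⅓ (S(b, B) = -⅑*3 = -⅓)
m(Q) = 7 (m(Q) = 8 - 1*1 = 8 - 1 = 7)
x(H) = ⅓
x(m(-3/S(-4, 6)))³ = (⅓)³ = 1/27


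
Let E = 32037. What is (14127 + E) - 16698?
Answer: 29466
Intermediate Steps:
(14127 + E) - 16698 = (14127 + 32037) - 16698 = 46164 - 16698 = 29466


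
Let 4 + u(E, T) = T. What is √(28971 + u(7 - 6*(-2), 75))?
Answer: √29042 ≈ 170.42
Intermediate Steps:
u(E, T) = -4 + T
√(28971 + u(7 - 6*(-2), 75)) = √(28971 + (-4 + 75)) = √(28971 + 71) = √29042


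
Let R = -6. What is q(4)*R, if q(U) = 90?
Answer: -540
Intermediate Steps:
q(4)*R = 90*(-6) = -540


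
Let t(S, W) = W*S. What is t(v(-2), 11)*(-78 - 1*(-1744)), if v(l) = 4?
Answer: 73304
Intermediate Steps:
t(S, W) = S*W
t(v(-2), 11)*(-78 - 1*(-1744)) = (4*11)*(-78 - 1*(-1744)) = 44*(-78 + 1744) = 44*1666 = 73304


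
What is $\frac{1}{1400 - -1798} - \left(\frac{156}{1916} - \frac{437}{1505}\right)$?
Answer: $\frac{482429239}{2305422210} \approx 0.20926$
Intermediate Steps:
$\frac{1}{1400 - -1798} - \left(\frac{156}{1916} - \frac{437}{1505}\right) = \frac{1}{1400 + 1798} - \left(156 \cdot \frac{1}{1916} - \frac{437}{1505}\right) = \frac{1}{3198} - \left(\frac{39}{479} - \frac{437}{1505}\right) = \frac{1}{3198} - - \frac{150628}{720895} = \frac{1}{3198} + \frac{150628}{720895} = \frac{482429239}{2305422210}$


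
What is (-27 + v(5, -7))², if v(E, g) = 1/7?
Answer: 35344/49 ≈ 721.31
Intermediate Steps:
v(E, g) = ⅐
(-27 + v(5, -7))² = (-27 + ⅐)² = (-188/7)² = 35344/49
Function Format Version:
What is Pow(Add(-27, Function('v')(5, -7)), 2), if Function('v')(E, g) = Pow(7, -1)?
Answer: Rational(35344, 49) ≈ 721.31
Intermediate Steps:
Function('v')(E, g) = Rational(1, 7)
Pow(Add(-27, Function('v')(5, -7)), 2) = Pow(Add(-27, Rational(1, 7)), 2) = Pow(Rational(-188, 7), 2) = Rational(35344, 49)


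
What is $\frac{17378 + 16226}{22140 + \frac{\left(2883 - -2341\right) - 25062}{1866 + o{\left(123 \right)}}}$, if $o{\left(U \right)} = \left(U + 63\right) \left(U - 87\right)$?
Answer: $\frac{143858724}{94771421} \approx 1.518$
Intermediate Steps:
$o{\left(U \right)} = \left(-87 + U\right) \left(63 + U\right)$ ($o{\left(U \right)} = \left(63 + U\right) \left(-87 + U\right) = \left(-87 + U\right) \left(63 + U\right)$)
$\frac{17378 + 16226}{22140 + \frac{\left(2883 - -2341\right) - 25062}{1866 + o{\left(123 \right)}}} = \frac{17378 + 16226}{22140 + \frac{\left(2883 - -2341\right) - 25062}{1866 - \left(8433 - 15129\right)}} = \frac{33604}{22140 + \frac{\left(2883 + 2341\right) - 25062}{1866 - -6696}} = \frac{33604}{22140 + \frac{5224 - 25062}{1866 + 6696}} = \frac{33604}{22140 - \frac{19838}{8562}} = \frac{33604}{22140 - \frac{9919}{4281}} = \frac{33604}{\frac{94771421}{4281}} = 33604 \cdot \frac{4281}{94771421} = \frac{143858724}{94771421}$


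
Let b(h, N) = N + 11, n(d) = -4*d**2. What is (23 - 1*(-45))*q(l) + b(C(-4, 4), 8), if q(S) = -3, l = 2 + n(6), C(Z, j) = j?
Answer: -185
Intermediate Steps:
b(h, N) = 11 + N
l = -142 (l = 2 - 4*6**2 = 2 - 4*36 = 2 - 144 = -142)
(23 - 1*(-45))*q(l) + b(C(-4, 4), 8) = (23 - 1*(-45))*(-3) + (11 + 8) = (23 + 45)*(-3) + 19 = 68*(-3) + 19 = -204 + 19 = -185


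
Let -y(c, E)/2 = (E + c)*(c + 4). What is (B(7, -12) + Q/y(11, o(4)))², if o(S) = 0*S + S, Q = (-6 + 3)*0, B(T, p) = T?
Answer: 49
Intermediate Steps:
Q = 0 (Q = -3*0 = 0)
o(S) = S (o(S) = 0 + S = S)
y(c, E) = -2*(4 + c)*(E + c) (y(c, E) = -2*(E + c)*(c + 4) = -2*(E + c)*(4 + c) = -2*(4 + c)*(E + c))
(B(7, -12) + Q/y(11, o(4)))² = (7 + 0/(-8*4 - 8*11 - 2*11² - 2*4*11))² = (7 + 0/(-32 - 88 - 2*121 - 88))² = (7 + 0/(-32 - 88 - 242 - 88))² = (7 + 0/(-450))² = (7 + 0*(-1/450))² = (7 + 0)² = 7² = 49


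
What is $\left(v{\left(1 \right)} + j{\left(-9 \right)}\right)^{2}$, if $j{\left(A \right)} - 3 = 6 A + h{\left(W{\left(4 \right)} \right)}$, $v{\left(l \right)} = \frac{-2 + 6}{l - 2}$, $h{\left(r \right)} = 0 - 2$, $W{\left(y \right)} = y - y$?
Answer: $3249$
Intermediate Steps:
$W{\left(y \right)} = 0$
$h{\left(r \right)} = -2$
$v{\left(l \right)} = \frac{4}{-2 + l}$
$j{\left(A \right)} = 1 + 6 A$ ($j{\left(A \right)} = 3 + \left(6 A - 2\right) = 3 + \left(-2 + 6 A\right) = 1 + 6 A$)
$\left(v{\left(1 \right)} + j{\left(-9 \right)}\right)^{2} = \left(\frac{4}{-2 + 1} + \left(1 + 6 \left(-9\right)\right)\right)^{2} = \left(\frac{4}{-1} + \left(1 - 54\right)\right)^{2} = \left(4 \left(-1\right) - 53\right)^{2} = \left(-4 - 53\right)^{2} = \left(-57\right)^{2} = 3249$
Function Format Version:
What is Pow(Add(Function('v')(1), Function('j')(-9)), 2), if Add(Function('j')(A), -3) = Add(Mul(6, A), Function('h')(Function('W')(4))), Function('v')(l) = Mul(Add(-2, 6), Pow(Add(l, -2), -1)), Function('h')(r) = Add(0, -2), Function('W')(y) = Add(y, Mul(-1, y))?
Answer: 3249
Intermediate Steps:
Function('W')(y) = 0
Function('h')(r) = -2
Function('v')(l) = Mul(4, Pow(Add(-2, l), -1))
Function('j')(A) = Add(1, Mul(6, A)) (Function('j')(A) = Add(3, Add(Mul(6, A), -2)) = Add(3, Add(-2, Mul(6, A))) = Add(1, Mul(6, A)))
Pow(Add(Function('v')(1), Function('j')(-9)), 2) = Pow(Add(Mul(4, Pow(Add(-2, 1), -1)), Add(1, Mul(6, -9))), 2) = Pow(Add(Mul(4, Pow(-1, -1)), Add(1, -54)), 2) = Pow(Add(Mul(4, -1), -53), 2) = Pow(Add(-4, -53), 2) = Pow(-57, 2) = 3249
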